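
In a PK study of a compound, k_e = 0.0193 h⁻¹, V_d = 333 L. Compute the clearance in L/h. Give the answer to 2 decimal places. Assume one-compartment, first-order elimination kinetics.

6.43 L/h

CL = k × Vd = 0.0193 × 333 = 6.427 L/h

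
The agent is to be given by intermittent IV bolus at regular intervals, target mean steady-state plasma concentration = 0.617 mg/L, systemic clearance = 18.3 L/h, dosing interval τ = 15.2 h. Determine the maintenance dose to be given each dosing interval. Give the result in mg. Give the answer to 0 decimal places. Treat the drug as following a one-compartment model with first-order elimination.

172 mg

At steady state, Dose/τ = Css × CL.
Dose = Css × CL × τ = 0.617 × 18.30 × 15.2 = 171.6 mg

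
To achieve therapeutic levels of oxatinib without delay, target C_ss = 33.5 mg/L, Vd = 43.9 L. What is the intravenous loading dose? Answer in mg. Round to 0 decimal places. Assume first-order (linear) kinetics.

1471 mg

LD = Css × Vd = 33.5 × 43.9 = 1471 mg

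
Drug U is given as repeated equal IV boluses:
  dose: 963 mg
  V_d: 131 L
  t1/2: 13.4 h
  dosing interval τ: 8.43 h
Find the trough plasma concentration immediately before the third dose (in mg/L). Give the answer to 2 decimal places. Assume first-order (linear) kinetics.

7.83 mg/L

C₀ per dose = Dose / Vd = 963 / 131 = 7.351 mg/L
k = ln2 / t½ = 0.693147 / 13.4 = 0.05173 h⁻¹
Fraction remaining after one interval: r = e^(−kτ) = e^(−0.05173 × 8.43) = 0.6466
Before dose 3, 2 doses have been given (aged 1τ, 2τ).
C_trough = C₀ × (r + r²) = 7.351 × (0.6466 + 0.4181) = 7.827 mg/L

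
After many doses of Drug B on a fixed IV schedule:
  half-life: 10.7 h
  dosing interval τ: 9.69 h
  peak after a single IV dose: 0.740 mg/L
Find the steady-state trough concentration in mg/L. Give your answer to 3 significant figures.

0.847 mg/L

k = ln2 / t½ = 0.693147 / 10.7 = 0.06478 h⁻¹
e^(−kτ) = e^(−0.06478 × 9.69) = 0.5338
Accumulation ratio R = 1 / (1 − e^(−kτ)) = 1 / (1 − 0.5338) = 2.145
Steady-state trough = C₀ × R × e^(−kτ) = 0.740 × 2.145 × 0.5338 = 0.8473 mg/L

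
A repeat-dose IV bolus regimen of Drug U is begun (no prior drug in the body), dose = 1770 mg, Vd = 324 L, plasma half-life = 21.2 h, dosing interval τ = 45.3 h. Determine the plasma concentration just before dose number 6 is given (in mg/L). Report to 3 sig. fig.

1.61 mg/L

C₀ per dose = Dose / Vd = 1770 / 324 = 5.463 mg/L
k = ln2 / t½ = 0.693147 / 21.2 = 0.03270 h⁻¹
Fraction remaining after one interval: r = e^(−kτ) = e^(−0.03270 × 45.3) = 0.2273
Before dose 6, 5 doses have been given (aged 1τ, 2τ, 3τ, 4τ, 5τ).
C_trough = C₀ × (r + r² + … + r^5) = C₀ × r(1−r^5)/(1−r)
        = 5.463 × 0.2273 × (1 − 0.0006067) / (1 − 0.2273) = 1.606 mg/L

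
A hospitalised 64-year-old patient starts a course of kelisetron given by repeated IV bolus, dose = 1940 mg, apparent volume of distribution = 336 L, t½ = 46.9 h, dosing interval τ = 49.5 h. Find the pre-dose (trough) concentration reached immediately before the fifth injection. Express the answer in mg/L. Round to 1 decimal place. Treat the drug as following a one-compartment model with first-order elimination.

C₀ per dose = Dose / Vd = 1940 / 336 = 5.774 mg/L
k = ln2 / t½ = 0.693147 / 46.9 = 0.01478 h⁻¹
Fraction remaining after one interval: r = e^(−kτ) = e^(−0.01478 × 49.5) = 0.4811
Before dose 5, 4 doses have been given (aged 1τ, 2τ, 3τ, 4τ).
C_trough = C₀ × (r + r² + … + r^4) = C₀ × r(1−r^4)/(1−r)
        = 5.774 × 0.4811 × (1 − 0.05357) / (1 − 0.4811) = 5.067 mg/L

5.1 mg/L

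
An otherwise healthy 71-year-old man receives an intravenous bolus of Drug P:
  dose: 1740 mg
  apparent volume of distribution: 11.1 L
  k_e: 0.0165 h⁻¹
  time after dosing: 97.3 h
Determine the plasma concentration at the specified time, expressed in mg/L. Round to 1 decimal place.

C₀ = Dose / Vd = 1740 / 11.1 = 156.8 mg/L
C = C₀ · e^(−k·t) = 156.8 × e^(−0.01650 × 97.3)
  = 156.8 × 0.2008 = 31.49 mg/L

31.5 mg/L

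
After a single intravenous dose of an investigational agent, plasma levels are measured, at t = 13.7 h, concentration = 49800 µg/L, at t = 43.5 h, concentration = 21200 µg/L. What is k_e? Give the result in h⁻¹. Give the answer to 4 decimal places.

k = ln(C₁/C₂) / (t₂ − t₁) = ln(49800/21200) / (43.5 − 13.7)
  = 0.8540 / 29.80 = 0.02866 h⁻¹

0.0287 h⁻¹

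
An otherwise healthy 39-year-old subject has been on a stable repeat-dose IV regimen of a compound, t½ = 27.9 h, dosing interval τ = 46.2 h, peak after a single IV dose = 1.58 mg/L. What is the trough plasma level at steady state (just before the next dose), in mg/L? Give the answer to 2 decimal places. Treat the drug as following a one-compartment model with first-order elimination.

0.73 mg/L

k = ln2 / t½ = 0.693147 / 27.9 = 0.02484 h⁻¹
e^(−kτ) = e^(−0.02484 × 46.2) = 0.3174
Accumulation ratio R = 1 / (1 − e^(−kτ)) = 1 / (1 − 0.3174) = 1.465
Steady-state trough = C₀ × R × e^(−kτ) = 1.58 × 1.465 × 0.3174 = 0.7347 mg/L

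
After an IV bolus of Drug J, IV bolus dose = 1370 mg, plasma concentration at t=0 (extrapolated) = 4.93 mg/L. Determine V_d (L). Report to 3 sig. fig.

278 L

Vd = Dose / C₀ = 1370 / 4.93 = 277.9 L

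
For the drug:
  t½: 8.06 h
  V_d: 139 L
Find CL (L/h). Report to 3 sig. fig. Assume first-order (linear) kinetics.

12.0 L/h

k = ln2 / t½ = 0.693147 / 8.06 = 0.08600 h⁻¹
CL = k × Vd = 0.08600 × 139 = 11.95 L/h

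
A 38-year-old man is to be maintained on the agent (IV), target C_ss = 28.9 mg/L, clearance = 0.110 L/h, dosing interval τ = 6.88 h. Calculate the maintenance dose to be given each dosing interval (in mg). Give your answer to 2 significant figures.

22 mg

At steady state, Dose/τ = Css × CL.
Dose = Css × CL × τ = 28.9 × 0.1100 × 6.88 = 21.87 mg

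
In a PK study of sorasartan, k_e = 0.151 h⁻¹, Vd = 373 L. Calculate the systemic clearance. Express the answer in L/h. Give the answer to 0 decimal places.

56 L/h

CL = k × Vd = 0.151 × 373 = 56.32 L/h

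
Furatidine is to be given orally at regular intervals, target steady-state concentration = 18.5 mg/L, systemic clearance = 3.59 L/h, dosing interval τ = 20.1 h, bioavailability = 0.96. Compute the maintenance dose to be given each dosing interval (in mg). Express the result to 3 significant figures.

At steady state, F × (Dose/τ) = Css × CL.
Dose = Css × CL × τ / F = 18.5 × 3.590 × 20.1 / 0.96 = 1391 mg

1390 mg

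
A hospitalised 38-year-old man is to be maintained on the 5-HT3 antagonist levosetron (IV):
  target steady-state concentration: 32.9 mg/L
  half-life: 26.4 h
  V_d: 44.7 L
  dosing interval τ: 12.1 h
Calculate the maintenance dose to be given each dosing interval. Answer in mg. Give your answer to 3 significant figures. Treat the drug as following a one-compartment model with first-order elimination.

467 mg

k = ln2 / t½ = 0.693147 / 26.4 = 0.02626 h⁻¹
CL = k × Vd = 0.02626 × 44.7 = 1.174 L/h
At steady state, Dose/τ = Css × CL.
Dose = Css × CL × τ = 32.9 × 1.174 × 12.1 = 467.4 mg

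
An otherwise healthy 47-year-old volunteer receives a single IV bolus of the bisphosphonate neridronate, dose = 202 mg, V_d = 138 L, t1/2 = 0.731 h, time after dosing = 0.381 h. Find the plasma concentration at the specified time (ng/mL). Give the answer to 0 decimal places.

1020 ng/mL

C₀ = Dose / Vd = 202.0 / 138 = 1.464 mg/L
k = ln2 / t½ = 0.693147 / 0.731 = 0.9482 h⁻¹
C = C₀ · e^(−k·t) = 1.464 × e^(−0.9482 × 0.381)
  = 1.464 × 0.6968 = 1.020 mg/L
Convert: 1.020 mg/L × 1000 = 1020 ng/mL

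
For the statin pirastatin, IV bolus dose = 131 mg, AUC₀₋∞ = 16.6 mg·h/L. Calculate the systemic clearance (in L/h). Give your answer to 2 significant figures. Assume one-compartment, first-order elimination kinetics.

CL = Dose / AUC = 131 / 16.6 = 7.892 L/h

7.9 L/h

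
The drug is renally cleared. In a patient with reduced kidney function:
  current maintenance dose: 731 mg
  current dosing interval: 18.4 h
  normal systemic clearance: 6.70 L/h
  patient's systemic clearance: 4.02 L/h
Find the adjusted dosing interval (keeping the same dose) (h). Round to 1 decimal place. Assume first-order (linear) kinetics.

30.7 h

To keep the same average steady-state level, dosing rate must scale with clearance.
CL ratio = 4.02 / 6.70 = 0.6000
New interval (same dose) = 18.4 / 0.6000 = 30.67 h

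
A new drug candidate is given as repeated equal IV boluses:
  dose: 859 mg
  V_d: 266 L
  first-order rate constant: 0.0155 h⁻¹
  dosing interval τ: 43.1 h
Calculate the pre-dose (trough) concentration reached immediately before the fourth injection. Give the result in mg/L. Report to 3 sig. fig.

2.94 mg/L

C₀ per dose = Dose / Vd = 859 / 266 = 3.229 mg/L
Fraction remaining after one interval: r = e^(−kτ) = e^(−0.01550 × 43.1) = 0.5127
Before dose 4, 3 doses have been given (aged 1τ, 2τ, 3τ).
C_trough = C₀ × (r + r² + … + r^3) = C₀ × r(1−r^3)/(1−r)
        = 3.229 × 0.5127 × (1 − 0.1348) / (1 − 0.5127) = 2.939 mg/L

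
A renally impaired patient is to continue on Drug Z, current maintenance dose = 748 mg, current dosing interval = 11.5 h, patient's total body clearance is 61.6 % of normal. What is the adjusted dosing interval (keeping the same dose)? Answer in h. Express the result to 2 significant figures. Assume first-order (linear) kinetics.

19 h

To keep the same average steady-state level, dosing rate must scale with clearance.
CL ratio = 61.6 / 100 = 0.6160
New interval (same dose) = 11.5 / 0.6160 = 18.67 h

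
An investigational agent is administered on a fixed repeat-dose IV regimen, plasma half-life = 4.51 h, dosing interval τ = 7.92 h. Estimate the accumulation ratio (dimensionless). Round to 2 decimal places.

1.42

k = ln2 / t½ = 0.693147 / 4.51 = 0.1537 h⁻¹
e^(−kτ) = e^(−0.1537 × 7.92) = 0.2960
Accumulation ratio R = 1 / (1 − e^(−kτ)) = 1 / (1 − 0.2960) = 1.420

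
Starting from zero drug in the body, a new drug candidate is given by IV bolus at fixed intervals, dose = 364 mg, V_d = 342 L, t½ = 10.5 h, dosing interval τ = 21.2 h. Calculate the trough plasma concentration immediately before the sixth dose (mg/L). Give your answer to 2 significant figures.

C₀ per dose = Dose / Vd = 364 / 342 = 1.064 mg/L
k = ln2 / t½ = 0.693147 / 10.5 = 0.06601 h⁻¹
Fraction remaining after one interval: r = e^(−kτ) = e^(−0.06601 × 21.2) = 0.2467
Before dose 6, 5 doses have been given (aged 1τ, 2τ, 3τ, 4τ, 5τ).
C_trough = C₀ × (r + r² + … + r^5) = C₀ × r(1−r^5)/(1−r)
        = 1.064 × 0.2467 × (1 − 0.0009138) / (1 − 0.2467) = 0.3481 mg/L

0.35 mg/L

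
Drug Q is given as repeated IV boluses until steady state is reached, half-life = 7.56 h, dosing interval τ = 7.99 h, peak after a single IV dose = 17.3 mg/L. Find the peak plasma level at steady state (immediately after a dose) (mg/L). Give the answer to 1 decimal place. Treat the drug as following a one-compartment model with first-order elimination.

k = ln2 / t½ = 0.693147 / 7.56 = 0.09169 h⁻¹
e^(−kτ) = e^(−0.09169 × 7.99) = 0.4807
Accumulation ratio R = 1 / (1 − e^(−kτ)) = 1 / (1 − 0.4807) = 1.926
Steady-state peak = C₀ × R = 17.3 × 1.926 = 33.32 mg/L

33.3 mg/L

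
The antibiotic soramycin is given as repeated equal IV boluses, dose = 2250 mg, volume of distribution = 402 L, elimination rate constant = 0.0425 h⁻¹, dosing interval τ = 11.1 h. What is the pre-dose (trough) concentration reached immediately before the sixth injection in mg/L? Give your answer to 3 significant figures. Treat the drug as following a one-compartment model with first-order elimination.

C₀ per dose = Dose / Vd = 2250 / 402 = 5.597 mg/L
Fraction remaining after one interval: r = e^(−kτ) = e^(−0.04250 × 11.1) = 0.6239
Before dose 6, 5 doses have been given (aged 1τ, 2τ, 3τ, 4τ, 5τ).
C_trough = C₀ × (r + r² + … + r^5) = C₀ × r(1−r^5)/(1−r)
        = 5.597 × 0.6239 × (1 − 0.09453) / (1 − 0.6239) = 8.407 mg/L

8.41 mg/L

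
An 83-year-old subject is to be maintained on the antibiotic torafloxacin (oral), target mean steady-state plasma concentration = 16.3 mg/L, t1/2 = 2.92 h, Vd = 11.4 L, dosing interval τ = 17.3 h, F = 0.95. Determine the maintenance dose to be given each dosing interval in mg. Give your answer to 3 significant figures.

k = ln2 / t½ = 0.693147 / 2.92 = 0.2374 h⁻¹
CL = k × Vd = 0.2374 × 11.4 = 2.706 L/h
At steady state, F × (Dose/τ) = Css × CL.
Dose = Css × CL × τ / F = 16.3 × 2.706 × 17.3 / 0.95 = 803.2 mg

803 mg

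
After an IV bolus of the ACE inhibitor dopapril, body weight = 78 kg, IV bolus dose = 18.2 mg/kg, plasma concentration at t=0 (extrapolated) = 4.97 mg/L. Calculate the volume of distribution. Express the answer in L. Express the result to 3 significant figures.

Dose = 18.2 × 78 = 1420 mg
Vd = Dose / C₀ = 1420 / 4.97 = 285.7 L

286 L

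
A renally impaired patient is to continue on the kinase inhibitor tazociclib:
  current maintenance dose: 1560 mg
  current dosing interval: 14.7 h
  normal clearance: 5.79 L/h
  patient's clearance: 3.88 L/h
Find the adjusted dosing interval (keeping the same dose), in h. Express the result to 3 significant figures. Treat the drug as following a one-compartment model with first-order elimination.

To keep the same average steady-state level, dosing rate must scale with clearance.
CL ratio = 3.88 / 5.79 = 0.6701
New interval (same dose) = 14.7 / 0.6701 = 21.94 h

21.9 h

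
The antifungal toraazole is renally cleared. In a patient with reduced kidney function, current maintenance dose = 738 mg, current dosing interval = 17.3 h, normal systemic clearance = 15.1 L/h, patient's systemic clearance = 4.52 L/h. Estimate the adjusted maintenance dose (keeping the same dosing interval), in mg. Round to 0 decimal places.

221 mg

To keep the same average steady-state level, dosing rate must scale with clearance.
CL ratio = 4.52 / 15.1 = 0.2993
New dose (same interval) = 738 × 0.2993 = 220.9 mg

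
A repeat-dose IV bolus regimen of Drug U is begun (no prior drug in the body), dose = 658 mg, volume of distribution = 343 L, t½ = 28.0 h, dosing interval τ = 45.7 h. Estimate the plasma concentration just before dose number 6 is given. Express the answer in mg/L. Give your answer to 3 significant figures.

C₀ per dose = Dose / Vd = 658 / 343 = 1.918 mg/L
k = ln2 / t½ = 0.693147 / 28.0 = 0.02476 h⁻¹
Fraction remaining after one interval: r = e^(−kτ) = e^(−0.02476 × 45.7) = 0.3225
Before dose 6, 5 doses have been given (aged 1τ, 2τ, 3τ, 4τ, 5τ).
C_trough = C₀ × (r + r² + … + r^5) = C₀ × r(1−r^5)/(1−r)
        = 1.918 × 0.3225 × (1 − 0.003489) / (1 − 0.3225) = 0.9098 mg/L

0.910 mg/L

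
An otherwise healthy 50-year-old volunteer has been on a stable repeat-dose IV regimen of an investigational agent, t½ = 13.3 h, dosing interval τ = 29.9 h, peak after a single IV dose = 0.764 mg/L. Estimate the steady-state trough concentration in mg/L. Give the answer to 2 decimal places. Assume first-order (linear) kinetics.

0.20 mg/L

k = ln2 / t½ = 0.693147 / 13.3 = 0.05212 h⁻¹
e^(−kτ) = e^(−0.05212 × 29.9) = 0.2105
Accumulation ratio R = 1 / (1 − e^(−kτ)) = 1 / (1 − 0.2105) = 1.267
Steady-state trough = C₀ × R × e^(−kτ) = 0.764 × 1.267 × 0.2105 = 0.2038 mg/L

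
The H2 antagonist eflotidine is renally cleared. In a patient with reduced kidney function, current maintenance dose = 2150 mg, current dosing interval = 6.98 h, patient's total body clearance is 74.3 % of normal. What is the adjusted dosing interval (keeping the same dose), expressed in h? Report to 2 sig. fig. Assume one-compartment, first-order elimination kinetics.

9.4 h

To keep the same average steady-state level, dosing rate must scale with clearance.
CL ratio = 74.3 / 100 = 0.7430
New interval (same dose) = 6.98 / 0.7430 = 9.394 h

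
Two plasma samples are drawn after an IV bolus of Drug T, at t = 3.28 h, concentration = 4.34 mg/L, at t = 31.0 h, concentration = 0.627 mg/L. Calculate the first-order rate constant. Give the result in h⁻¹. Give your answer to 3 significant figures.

0.0698 h⁻¹

k = ln(C₁/C₂) / (t₂ − t₁) = ln(4.34/0.627) / (31.0 − 3.28)
  = 1.935 / 27.72 = 0.06981 h⁻¹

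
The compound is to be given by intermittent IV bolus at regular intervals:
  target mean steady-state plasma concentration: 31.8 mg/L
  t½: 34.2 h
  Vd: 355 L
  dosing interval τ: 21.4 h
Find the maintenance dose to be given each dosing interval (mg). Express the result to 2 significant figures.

k = ln2 / t½ = 0.693147 / 34.2 = 0.02027 h⁻¹
CL = k × Vd = 0.02027 × 355 = 7.196 L/h
At steady state, Dose/τ = Css × CL.
Dose = Css × CL × τ = 31.8 × 7.196 × 21.4 = 4897 mg

4900 mg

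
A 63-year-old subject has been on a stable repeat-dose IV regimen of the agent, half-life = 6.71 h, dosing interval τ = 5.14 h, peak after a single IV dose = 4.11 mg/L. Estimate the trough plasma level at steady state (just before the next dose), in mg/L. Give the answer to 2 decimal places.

5.87 mg/L

k = ln2 / t½ = 0.693147 / 6.71 = 0.1033 h⁻¹
e^(−kτ) = e^(−0.1033 × 5.14) = 0.5880
Accumulation ratio R = 1 / (1 − e^(−kτ)) = 1 / (1 − 0.5880) = 2.427
Steady-state trough = C₀ × R × e^(−kτ) = 4.11 × 2.427 × 0.5880 = 5.865 mg/L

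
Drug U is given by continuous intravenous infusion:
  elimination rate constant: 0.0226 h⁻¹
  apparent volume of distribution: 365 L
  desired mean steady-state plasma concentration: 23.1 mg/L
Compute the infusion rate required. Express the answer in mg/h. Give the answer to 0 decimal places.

191 mg/h

CL = k × Vd = 0.02260 × 365 = 8.249 L/h
At steady state, infusion rate R₀ = Css × CL = 23.1 × 8.249 = 190.6 mg/h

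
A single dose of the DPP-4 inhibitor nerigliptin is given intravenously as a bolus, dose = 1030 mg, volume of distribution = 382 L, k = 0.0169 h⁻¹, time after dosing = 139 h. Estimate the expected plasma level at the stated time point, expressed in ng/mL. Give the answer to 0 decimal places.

C₀ = Dose / Vd = 1030 / 382 = 2.696 mg/L
C = C₀ · e^(−k·t) = 2.696 × e^(−0.01690 × 139)
  = 2.696 × 0.09546 = 0.2574 mg/L
Convert: 0.2574 mg/L × 1000 = 257.4 ng/mL

257 ng/mL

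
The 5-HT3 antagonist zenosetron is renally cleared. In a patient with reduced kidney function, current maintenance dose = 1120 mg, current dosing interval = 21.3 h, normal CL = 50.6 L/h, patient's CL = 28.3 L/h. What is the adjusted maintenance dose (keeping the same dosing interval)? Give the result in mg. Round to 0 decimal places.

To keep the same average steady-state level, dosing rate must scale with clearance.
CL ratio = 28.3 / 50.6 = 0.5593
New dose (same interval) = 1120 × 0.5593 = 626.4 mg

626 mg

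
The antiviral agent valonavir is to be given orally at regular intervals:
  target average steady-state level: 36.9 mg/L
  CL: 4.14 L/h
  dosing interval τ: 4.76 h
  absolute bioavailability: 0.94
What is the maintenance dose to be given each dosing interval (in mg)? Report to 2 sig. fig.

At steady state, F × (Dose/τ) = Css × CL.
Dose = Css × CL × τ / F = 36.9 × 4.140 × 4.76 / 0.94 = 773.6 mg

770 mg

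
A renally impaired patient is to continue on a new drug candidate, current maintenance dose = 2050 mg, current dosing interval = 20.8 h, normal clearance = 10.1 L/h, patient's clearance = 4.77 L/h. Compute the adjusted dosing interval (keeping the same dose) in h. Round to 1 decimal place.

44.0 h

To keep the same average steady-state level, dosing rate must scale with clearance.
CL ratio = 4.77 / 10.1 = 0.4723
New interval (same dose) = 20.8 / 0.4723 = 44.04 h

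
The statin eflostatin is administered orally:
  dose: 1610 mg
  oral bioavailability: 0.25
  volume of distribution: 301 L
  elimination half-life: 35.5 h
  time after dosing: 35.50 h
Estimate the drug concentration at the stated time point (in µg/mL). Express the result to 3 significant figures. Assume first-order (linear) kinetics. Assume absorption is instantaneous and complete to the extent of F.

Amount reaching circulation = F × Dose = 0.25 × 1610 = 402.5 mg
C₀ = F·Dose / Vd = 402.5 / 301 = 1.337 mg/L
k = ln2 / t½ = 0.693147 / 35.5 = 0.01953 h⁻¹
t / t½ = 35.50 / 35.5 = 1 half-lives
C = C₀ × (1/2)^1 = 1.337 × 0.5000 = 0.6685 mg/L
(0.6685 mg/L = 0.6685 µg/mL)

0.669 µg/mL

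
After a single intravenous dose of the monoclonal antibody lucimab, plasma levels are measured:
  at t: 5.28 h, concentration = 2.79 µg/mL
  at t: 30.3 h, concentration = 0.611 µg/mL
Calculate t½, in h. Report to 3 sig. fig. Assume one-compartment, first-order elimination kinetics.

k = ln(C₁/C₂) / (t₂ − t₁) = ln(2.79/0.611) / (30.3 − 5.28)
  = 1.519 / 25.02 = 0.06071 h⁻¹
t½ = ln2 / k = 0.693147 / 0.06071 = 11.42 h

11.4 h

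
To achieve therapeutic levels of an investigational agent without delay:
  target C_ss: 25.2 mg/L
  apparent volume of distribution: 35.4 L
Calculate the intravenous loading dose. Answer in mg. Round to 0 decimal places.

892 mg

LD = Css × Vd = 25.2 × 35.4 = 892.1 mg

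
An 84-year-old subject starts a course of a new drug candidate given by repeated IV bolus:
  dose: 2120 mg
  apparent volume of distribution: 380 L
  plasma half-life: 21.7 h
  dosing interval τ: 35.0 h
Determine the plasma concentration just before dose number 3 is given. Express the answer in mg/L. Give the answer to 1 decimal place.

C₀ per dose = Dose / Vd = 2120 / 380 = 5.579 mg/L
k = ln2 / t½ = 0.693147 / 21.7 = 0.03194 h⁻¹
Fraction remaining after one interval: r = e^(−kτ) = e^(−0.03194 × 35.0) = 0.3270
Before dose 3, 2 doses have been given (aged 1τ, 2τ).
C_trough = C₀ × (r + r²) = 5.579 × (0.3270 + 0.1069) = 2.421 mg/L

2.4 mg/L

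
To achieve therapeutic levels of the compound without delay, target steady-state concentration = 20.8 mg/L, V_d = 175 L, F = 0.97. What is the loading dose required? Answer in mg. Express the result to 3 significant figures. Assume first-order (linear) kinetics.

LD = Css × Vd / F = 20.8 × 175 / 0.97 = 3753 mg

3750 mg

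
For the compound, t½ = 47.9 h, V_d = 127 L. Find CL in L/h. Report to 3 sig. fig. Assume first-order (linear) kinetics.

1.84 L/h

k = ln2 / t½ = 0.693147 / 47.9 = 0.01447 h⁻¹
CL = k × Vd = 0.01447 × 127 = 1.838 L/h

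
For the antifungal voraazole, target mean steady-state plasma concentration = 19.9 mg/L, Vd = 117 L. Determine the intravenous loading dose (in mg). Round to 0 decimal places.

2328 mg

LD = Css × Vd = 19.9 × 117 = 2328 mg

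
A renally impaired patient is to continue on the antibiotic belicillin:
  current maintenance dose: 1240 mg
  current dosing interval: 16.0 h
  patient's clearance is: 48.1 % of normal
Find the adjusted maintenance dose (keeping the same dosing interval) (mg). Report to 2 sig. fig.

600 mg

To keep the same average steady-state level, dosing rate must scale with clearance.
CL ratio = 48.1 / 100 = 0.4810
New dose (same interval) = 1240 × 0.4810 = 596.4 mg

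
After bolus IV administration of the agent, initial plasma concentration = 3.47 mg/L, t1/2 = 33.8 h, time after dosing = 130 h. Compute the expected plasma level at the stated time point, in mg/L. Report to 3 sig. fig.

k = ln2 / t½ = 0.693147 / 33.8 = 0.02051 h⁻¹
C = C₀ · e^(−k·t) = 3.470 × e^(−0.02051 × 130)
  = 3.470 × 0.06951 = 0.2412 mg/L

0.241 mg/L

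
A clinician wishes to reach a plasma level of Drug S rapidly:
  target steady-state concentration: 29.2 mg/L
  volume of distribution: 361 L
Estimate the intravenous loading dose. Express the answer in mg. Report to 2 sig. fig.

11000 mg

LD = Css × Vd = 29.2 × 361 = 10540 mg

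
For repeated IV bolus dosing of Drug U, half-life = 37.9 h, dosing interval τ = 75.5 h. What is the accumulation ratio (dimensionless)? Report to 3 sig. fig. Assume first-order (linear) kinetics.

k = ln2 / t½ = 0.693147 / 37.9 = 0.01829 h⁻¹
e^(−kτ) = e^(−0.01829 × 75.5) = 0.2514
Accumulation ratio R = 1 / (1 − e^(−kτ)) = 1 / (1 − 0.2514) = 1.336

1.34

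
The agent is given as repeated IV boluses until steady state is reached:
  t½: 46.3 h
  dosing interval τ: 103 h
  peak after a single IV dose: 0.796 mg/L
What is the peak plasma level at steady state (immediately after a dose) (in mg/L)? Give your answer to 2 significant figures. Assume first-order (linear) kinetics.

k = ln2 / t½ = 0.693147 / 46.3 = 0.01497 h⁻¹
e^(−kτ) = e^(−0.01497 × 103) = 0.2140
Accumulation ratio R = 1 / (1 − e^(−kτ)) = 1 / (1 − 0.2140) = 1.272
Steady-state peak = C₀ × R = 0.796 × 1.272 = 1.013 mg/L

1.0 mg/L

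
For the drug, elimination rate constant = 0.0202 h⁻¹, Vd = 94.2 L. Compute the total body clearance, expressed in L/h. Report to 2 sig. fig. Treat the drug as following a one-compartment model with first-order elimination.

CL = k × Vd = 0.0202 × 94.2 = 1.903 L/h

1.9 L/h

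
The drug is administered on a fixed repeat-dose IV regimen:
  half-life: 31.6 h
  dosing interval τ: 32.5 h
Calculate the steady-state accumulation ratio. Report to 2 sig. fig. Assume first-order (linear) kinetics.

k = ln2 / t½ = 0.693147 / 31.6 = 0.02194 h⁻¹
e^(−kτ) = e^(−0.02194 × 32.5) = 0.4901
Accumulation ratio R = 1 / (1 − e^(−kτ)) = 1 / (1 − 0.4901) = 1.961

2.0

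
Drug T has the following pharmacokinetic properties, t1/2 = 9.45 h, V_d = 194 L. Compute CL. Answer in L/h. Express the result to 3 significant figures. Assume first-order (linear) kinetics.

k = ln2 / t½ = 0.693147 / 9.45 = 0.07335 h⁻¹
CL = k × Vd = 0.07335 × 194 = 14.23 L/h

14.2 L/h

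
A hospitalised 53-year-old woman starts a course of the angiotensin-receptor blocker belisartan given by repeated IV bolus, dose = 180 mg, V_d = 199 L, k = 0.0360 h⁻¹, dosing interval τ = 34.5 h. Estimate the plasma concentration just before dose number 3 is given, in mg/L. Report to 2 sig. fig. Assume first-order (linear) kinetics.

C₀ per dose = Dose / Vd = 180 / 199 = 0.9045 mg/L
Fraction remaining after one interval: r = e^(−kτ) = e^(−0.03600 × 34.5) = 0.2888
Before dose 3, 2 doses have been given (aged 1τ, 2τ).
C_trough = C₀ × (r + r²) = 0.9045 × (0.2888 + 0.08341) = 0.3367 mg/L

0.34 mg/L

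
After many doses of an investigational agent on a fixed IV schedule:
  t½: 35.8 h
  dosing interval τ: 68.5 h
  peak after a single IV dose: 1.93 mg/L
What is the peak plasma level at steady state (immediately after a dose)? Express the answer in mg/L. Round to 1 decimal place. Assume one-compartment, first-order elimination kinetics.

2.6 mg/L

k = ln2 / t½ = 0.693147 / 35.8 = 0.01936 h⁻¹
e^(−kτ) = e^(−0.01936 × 68.5) = 0.2655
Accumulation ratio R = 1 / (1 − e^(−kτ)) = 1 / (1 − 0.2655) = 1.361
Steady-state peak = C₀ × R = 1.93 × 1.361 = 2.627 mg/L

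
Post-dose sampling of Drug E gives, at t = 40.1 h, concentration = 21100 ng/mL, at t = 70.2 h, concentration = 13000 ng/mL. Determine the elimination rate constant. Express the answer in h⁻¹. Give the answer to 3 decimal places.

k = ln(C₁/C₂) / (t₂ − t₁) = ln(21100/13000) / (70.2 − 40.1)
  = 0.4843 / 30.10 = 0.01609 h⁻¹

0.016 h⁻¹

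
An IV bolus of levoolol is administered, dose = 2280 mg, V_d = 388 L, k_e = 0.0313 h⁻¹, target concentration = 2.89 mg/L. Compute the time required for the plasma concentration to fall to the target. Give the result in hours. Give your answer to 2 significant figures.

23 h

C₀ = Dose / Vd = 2280 / 388 = 5.876 mg/L
t = ln(C₀ / C) / k = ln(5.876 / 2.89) / 0.03130
  = ln(2.033) / 0.03130 = 0.7095 / 0.03130 = 22.67 h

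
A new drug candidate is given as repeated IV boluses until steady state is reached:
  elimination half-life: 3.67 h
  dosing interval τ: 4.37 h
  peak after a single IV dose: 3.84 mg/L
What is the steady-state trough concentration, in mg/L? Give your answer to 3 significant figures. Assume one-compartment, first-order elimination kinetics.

2.99 mg/L

k = ln2 / t½ = 0.693147 / 3.67 = 0.1889 h⁻¹
e^(−kτ) = e^(−0.1889 × 4.37) = 0.4380
Accumulation ratio R = 1 / (1 − e^(−kτ)) = 1 / (1 − 0.4380) = 1.779
Steady-state trough = C₀ × R × e^(−kτ) = 3.84 × 1.779 × 0.4380 = 2.992 mg/L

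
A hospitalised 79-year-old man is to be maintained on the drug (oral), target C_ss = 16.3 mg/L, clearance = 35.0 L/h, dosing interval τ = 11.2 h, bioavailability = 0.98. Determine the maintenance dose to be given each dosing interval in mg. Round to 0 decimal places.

At steady state, F × (Dose/τ) = Css × CL.
Dose = Css × CL × τ / F = 16.3 × 35.00 × 11.2 / 0.98 = 6520 mg

6520 mg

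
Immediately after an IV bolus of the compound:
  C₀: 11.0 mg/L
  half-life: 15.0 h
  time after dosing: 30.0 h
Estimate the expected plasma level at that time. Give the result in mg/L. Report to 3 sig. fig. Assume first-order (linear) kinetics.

2.75 mg/L

k = ln2 / t½ = 0.693147 / 15.0 = 0.04621 h⁻¹
C = C₀ · e^(−k·t) = 11.00 × e^(−0.04621 × 30.0)
  = 11.00 × 0.2500 = 2.750 mg/L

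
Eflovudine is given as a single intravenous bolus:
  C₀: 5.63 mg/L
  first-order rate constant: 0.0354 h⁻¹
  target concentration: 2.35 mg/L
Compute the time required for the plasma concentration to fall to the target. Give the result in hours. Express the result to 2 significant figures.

25 h

t = ln(C₀ / C) / k = ln(5.630 / 2.35) / 0.03540
  = ln(2.396) / 0.03540 = 0.8738 / 0.03540 = 24.68 h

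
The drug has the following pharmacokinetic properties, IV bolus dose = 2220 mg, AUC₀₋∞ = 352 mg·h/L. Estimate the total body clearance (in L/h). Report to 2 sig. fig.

CL = Dose / AUC = 2220 / 352 = 6.307 L/h

6.3 L/h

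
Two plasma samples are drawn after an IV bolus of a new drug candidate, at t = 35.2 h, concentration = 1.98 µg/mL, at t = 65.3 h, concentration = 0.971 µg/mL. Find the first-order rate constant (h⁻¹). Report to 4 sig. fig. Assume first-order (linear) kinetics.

0.02367 h⁻¹

k = ln(C₁/C₂) / (t₂ − t₁) = ln(1.98/0.971) / (65.3 − 35.2)
  = 0.7125 / 30.10 = 0.02367 h⁻¹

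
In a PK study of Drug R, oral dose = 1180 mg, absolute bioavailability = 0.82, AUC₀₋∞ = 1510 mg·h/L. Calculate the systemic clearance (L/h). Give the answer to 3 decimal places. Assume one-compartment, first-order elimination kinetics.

0.641 L/h

CL = F·Dose / AUC = 0.82 × 1180 / 1510 = 0.6408 L/h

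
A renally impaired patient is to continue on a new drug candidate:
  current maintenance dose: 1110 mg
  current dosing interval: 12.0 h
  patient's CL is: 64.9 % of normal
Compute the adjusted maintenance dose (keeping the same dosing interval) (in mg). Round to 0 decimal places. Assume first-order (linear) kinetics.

720 mg

To keep the same average steady-state level, dosing rate must scale with clearance.
CL ratio = 64.9 / 100 = 0.6490
New dose (same interval) = 1110 × 0.6490 = 720.4 mg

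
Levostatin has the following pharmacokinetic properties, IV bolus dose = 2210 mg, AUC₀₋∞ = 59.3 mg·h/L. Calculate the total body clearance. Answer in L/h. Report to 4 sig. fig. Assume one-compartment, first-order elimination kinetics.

37.27 L/h

CL = Dose / AUC = 2210 / 59.3 = 37.27 L/h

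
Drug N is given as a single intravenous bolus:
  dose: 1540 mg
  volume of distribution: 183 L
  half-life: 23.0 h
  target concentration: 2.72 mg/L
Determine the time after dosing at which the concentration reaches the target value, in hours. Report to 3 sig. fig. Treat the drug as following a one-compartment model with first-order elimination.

37.5 h

C₀ = Dose / Vd = 1540 / 183 = 8.415 mg/L
k = ln2 / t½ = 0.693147 / 23.0 = 0.03014 h⁻¹
t = ln(C₀ / C) / k = ln(8.415 / 2.72) / 0.03014
  = ln(3.094) / 0.03014 = 1.129 / 0.03014 = 37.46 h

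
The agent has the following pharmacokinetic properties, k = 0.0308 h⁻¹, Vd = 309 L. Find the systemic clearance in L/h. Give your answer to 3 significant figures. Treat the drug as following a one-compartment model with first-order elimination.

CL = k × Vd = 0.0308 × 309 = 9.517 L/h

9.52 L/h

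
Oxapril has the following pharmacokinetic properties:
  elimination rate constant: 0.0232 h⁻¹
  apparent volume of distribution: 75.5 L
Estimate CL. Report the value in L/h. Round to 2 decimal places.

CL = k × Vd = 0.0232 × 75.5 = 1.752 L/h

1.75 L/h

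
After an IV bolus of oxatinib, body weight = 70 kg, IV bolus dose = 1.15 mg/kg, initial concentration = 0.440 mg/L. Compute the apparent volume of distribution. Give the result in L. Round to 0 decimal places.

183 L

Dose = 1.15 × 70 = 80.50 mg
Vd = Dose / C₀ = 80.50 / 0.440 = 183.0 L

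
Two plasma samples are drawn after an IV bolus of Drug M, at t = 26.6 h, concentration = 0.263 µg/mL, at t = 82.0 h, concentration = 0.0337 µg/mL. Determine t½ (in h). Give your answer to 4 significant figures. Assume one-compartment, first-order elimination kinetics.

k = ln(C₁/C₂) / (t₂ − t₁) = ln(0.263/0.0337) / (82.0 − 26.6)
  = 2.055 / 55.40 = 0.03709 h⁻¹
t½ = ln2 / k = 0.693147 / 0.03709 = 18.69 h

18.69 h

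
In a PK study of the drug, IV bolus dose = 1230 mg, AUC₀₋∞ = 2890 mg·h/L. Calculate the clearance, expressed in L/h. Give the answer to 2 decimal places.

0.43 L/h

CL = Dose / AUC = 1230 / 2890 = 0.4256 L/h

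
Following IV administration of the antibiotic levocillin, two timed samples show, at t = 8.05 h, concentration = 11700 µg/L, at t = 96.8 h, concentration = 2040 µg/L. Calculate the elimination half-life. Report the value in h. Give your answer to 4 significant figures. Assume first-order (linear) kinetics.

k = ln(C₁/C₂) / (t₂ − t₁) = ln(11700/2040) / (96.8 − 8.05)
  = 1.747 / 88.75 = 0.01968 h⁻¹
t½ = ln2 / k = 0.693147 / 0.01968 = 35.22 h

35.22 h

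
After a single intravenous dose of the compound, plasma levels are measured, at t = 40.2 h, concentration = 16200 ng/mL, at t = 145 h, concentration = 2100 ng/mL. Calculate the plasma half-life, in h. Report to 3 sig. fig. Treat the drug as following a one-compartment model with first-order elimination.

k = ln(C₁/C₂) / (t₂ − t₁) = ln(16200/2100) / (145 − 40.2)
  = 2.043 / 104.8 = 0.01949 h⁻¹
t½ = ln2 / k = 0.693147 / 0.01949 = 35.56 h

35.6 h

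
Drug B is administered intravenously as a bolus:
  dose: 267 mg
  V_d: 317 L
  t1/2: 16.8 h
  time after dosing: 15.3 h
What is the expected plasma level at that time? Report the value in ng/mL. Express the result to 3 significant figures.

448 ng/mL

C₀ = Dose / Vd = 267.0 / 317 = 0.8423 mg/L
k = ln2 / t½ = 0.693147 / 16.8 = 0.04126 h⁻¹
C = C₀ · e^(−k·t) = 0.8423 × e^(−0.04126 × 15.3)
  = 0.8423 × 0.5319 = 0.4480 mg/L
Convert: 0.4480 mg/L × 1000 = 448.0 ng/mL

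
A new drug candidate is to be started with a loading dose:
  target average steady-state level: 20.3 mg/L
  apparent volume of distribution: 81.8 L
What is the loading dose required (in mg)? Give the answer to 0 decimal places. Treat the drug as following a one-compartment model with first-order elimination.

1661 mg

LD = Css × Vd = 20.3 × 81.8 = 1661 mg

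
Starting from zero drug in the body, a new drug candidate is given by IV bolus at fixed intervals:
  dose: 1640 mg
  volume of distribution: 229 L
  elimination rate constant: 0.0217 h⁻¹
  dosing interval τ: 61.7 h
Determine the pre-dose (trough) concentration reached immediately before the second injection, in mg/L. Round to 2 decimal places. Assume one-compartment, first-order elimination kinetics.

1.88 mg/L

C₀ per dose = Dose / Vd = 1640 / 229 = 7.162 mg/L
Fraction remaining after one interval: r = e^(−kτ) = e^(−0.02170 × 61.7) = 0.2621
Before dose 2, 1 dose has been given (aged 1τ).
C_trough = C₀ × r = 7.162 × 0.2621 = 1.877 mg/L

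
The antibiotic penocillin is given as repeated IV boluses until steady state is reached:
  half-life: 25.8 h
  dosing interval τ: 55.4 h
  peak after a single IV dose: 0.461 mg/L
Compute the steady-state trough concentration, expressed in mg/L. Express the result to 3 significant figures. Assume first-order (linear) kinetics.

k = ln2 / t½ = 0.693147 / 25.8 = 0.02687 h⁻¹
e^(−kτ) = e^(−0.02687 × 55.4) = 0.2257
Accumulation ratio R = 1 / (1 − e^(−kτ)) = 1 / (1 − 0.2257) = 1.291
Steady-state trough = C₀ × R × e^(−kτ) = 0.461 × 1.291 × 0.2257 = 0.1343 mg/L

0.134 mg/L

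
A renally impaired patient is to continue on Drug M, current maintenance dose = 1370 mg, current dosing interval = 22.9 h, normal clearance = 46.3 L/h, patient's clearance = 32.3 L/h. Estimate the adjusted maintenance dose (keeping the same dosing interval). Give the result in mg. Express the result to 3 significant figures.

To keep the same average steady-state level, dosing rate must scale with clearance.
CL ratio = 32.3 / 46.3 = 0.6976
New dose (same interval) = 1370 × 0.6976 = 955.7 mg

956 mg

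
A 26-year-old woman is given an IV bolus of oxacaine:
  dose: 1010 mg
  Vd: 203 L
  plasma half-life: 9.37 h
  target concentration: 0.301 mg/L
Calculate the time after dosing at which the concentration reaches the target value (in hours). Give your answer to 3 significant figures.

37.9 h

C₀ = Dose / Vd = 1010 / 203 = 4.975 mg/L
k = ln2 / t½ = 0.693147 / 9.37 = 0.07398 h⁻¹
t = ln(C₀ / C) / k = ln(4.975 / 0.301) / 0.07398
  = ln(16.53) / 0.07398 = 2.805 / 0.07398 = 37.92 h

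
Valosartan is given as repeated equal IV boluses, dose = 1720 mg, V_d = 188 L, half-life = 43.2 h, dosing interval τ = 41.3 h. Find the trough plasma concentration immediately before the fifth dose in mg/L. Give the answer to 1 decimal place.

9.0 mg/L

C₀ per dose = Dose / Vd = 1720 / 188 = 9.149 mg/L
k = ln2 / t½ = 0.693147 / 43.2 = 0.01605 h⁻¹
Fraction remaining after one interval: r = e^(−kτ) = e^(−0.01605 × 41.3) = 0.5154
Before dose 5, 4 doses have been given (aged 1τ, 2τ, 3τ, 4τ).
C_trough = C₀ × (r + r² + … + r^4) = C₀ × r(1−r^4)/(1−r)
        = 9.149 × 0.5154 × (1 − 0.07056) / (1 − 0.5154) = 9.044 mg/L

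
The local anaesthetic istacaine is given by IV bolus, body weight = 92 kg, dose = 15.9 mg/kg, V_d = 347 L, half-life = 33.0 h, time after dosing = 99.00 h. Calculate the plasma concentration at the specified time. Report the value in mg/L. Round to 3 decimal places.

0.527 mg/L

Total dose = 15.9 × 92 = 1463 mg
C₀ = Dose / Vd = 1463 / 347 = 4.216 mg/L
k = ln2 / t½ = 0.693147 / 33.0 = 0.02100 h⁻¹
t / t½ = 99.00 / 33.0 = 3 half-lives
C = C₀ × (1/2)^3 = 4.216 × 0.1250 = 0.5270 mg/L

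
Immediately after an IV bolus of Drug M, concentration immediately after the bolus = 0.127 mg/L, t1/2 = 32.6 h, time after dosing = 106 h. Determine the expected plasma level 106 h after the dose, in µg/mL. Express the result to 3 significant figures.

0.0133 µg/mL

k = ln2 / t½ = 0.693147 / 32.6 = 0.02126 h⁻¹
C = C₀ · e^(−k·t) = 0.1270 × e^(−0.02126 × 106)
  = 0.1270 × 0.1050 = 0.01334 mg/L
(0.01334 mg/L = 0.01334 µg/mL)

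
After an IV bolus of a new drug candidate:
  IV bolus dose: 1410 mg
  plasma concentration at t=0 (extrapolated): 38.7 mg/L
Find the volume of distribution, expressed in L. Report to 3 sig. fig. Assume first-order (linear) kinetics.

36.4 L

Vd = Dose / C₀ = 1410 / 38.7 = 36.43 L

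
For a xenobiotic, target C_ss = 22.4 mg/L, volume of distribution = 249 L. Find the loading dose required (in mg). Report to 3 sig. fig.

LD = Css × Vd = 22.4 × 249 = 5578 mg

5580 mg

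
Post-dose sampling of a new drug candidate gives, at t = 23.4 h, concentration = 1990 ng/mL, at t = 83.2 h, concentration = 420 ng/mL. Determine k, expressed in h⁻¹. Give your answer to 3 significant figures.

k = ln(C₁/C₂) / (t₂ − t₁) = ln(1990/420) / (83.2 − 23.4)
  = 1.556 / 59.80 = 0.02602 h⁻¹

0.0260 h⁻¹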